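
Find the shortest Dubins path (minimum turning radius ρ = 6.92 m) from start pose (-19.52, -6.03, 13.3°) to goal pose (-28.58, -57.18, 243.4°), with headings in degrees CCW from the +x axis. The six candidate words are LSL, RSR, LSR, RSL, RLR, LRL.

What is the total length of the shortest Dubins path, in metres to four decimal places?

60.3059 m

Let ψ = atan2(Δy, Δx) = atan2(-51.15, -9.06) = -100.0444° be the start→goal bearing.
Normalize: d = |goal − start| / ρ = 51.946185/6.92 = 7.506674, α = (θ_start − ψ) mod 360° = 113.3444° = 1.978233 rad, β = (θ_goal − ψ) mod 360° = 343.4444° = 5.994236 rad.
Common terms: sin α = 0.918140, cos α = -0.396257, sin β = -0.284946, cos β = 0.958544, cos(α−β) = -0.641450, d² = 56.350156. Work in radians in the unit-radius frame; every candidate has L = ρ·(t + p + q).
LSL: p² = 2 + d² − 2cos(α−β) + 2d(sin α − sin β) = 77.695393; p = √p² = 8.814499; φ = atan2(cos β − cos α, d + sin α − sin β) = 0.154313 rad; t = (φ − α) mod 2π = 4.459265 rad, q = (β − φ) mod 2π = 5.839922 rad → L = 6.92·(4.459265 + 8.814499 + 5.839922) = 6.92·19.113687 = 132.266714 m
RSR: p² = 2 + d² − 2cos(α−β) + 2d(sin β − sin α) = 41.570717; p = √p² = 6.447536; φ = atan2(cos α − cos β, d − sin α + sin β) = -0.211705 rad; t = (α − φ) mod 2π = 2.189938 rad, q = (φ − β) mod 2π = 0.077245 rad → L = 6.92·(2.189938 + 6.447536 + 0.077245) = 6.92·8.714718 = 60.305852 m
LSR: p² = d² − 2 + 2cos(α−β) + 2d(sin α + sin β) = 62.573617; p = √p² = 7.910349; φ = atan2(−cos α − cos β, d + sin α + sin β) − atan2(−2, p) = 0.178675 rad; t = (φ − α) mod 2π = 4.483627 rad, q = (φ − β) mod 2π = 0.467625 rad → L = 6.92·(4.483627 + 7.910349 + 0.467625) = 6.92·12.861601 = 89.002278 m
RSL: p² = d² − 2 + 2cos(α−β) − 2d(sin α + sin β) = 43.560896; p = √p² = 6.600068; φ = atan2(cos α + cos β, d − sin α − sin β) − atan2(2, p) = -0.212608 rad; t = (α − φ) mod 2π = 2.190841 rad, q = (β − φ) mod 2π = 6.206844 rad → L = 6.92·(2.190841 + 6.600068 + 6.206844) = 6.92·14.997753 = 103.784450 m
RLR: c = (6 − d² + 2cos(α−β) + 2d(sin α − sin β))/8 = -4.196340, |c| > 1 → infeasible
LRL: c = (6 − d² + 2cos(α−β) − 2d(sin α − sin β))/8 = -8.711924, |c| > 1 → infeasible
Shortest: RSR with L = 60.305852 m ≈ 60.3059 m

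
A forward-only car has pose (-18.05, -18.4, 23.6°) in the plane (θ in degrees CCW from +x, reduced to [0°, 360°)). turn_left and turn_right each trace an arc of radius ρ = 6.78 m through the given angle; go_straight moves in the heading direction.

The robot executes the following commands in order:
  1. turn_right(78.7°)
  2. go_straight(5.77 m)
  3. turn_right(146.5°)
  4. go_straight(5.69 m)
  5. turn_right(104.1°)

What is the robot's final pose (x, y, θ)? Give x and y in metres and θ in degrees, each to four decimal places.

set_pose: (x, y, θ) = (-18.0500, -18.4000, 23.6000°), ρ = 6.78
turn_right(78.7°): centre at ρ to the right, rotate −78.7° → (-9.7750, -20.7338, -55.1000° ≡ 304.9000°)
go_straight(5.77): x += 5.77·cos θ, y += 5.77·sin θ → (-6.4737, -25.4661, 304.9000°)
turn_right(146.5°): centre at ρ to the right, rotate −146.5° → (-14.5302, -35.6491, 158.4000°)
go_straight(5.69): x += 5.69·cos θ, y += 5.69·sin θ → (-19.8207, -33.5545, 158.4000°)
turn_right(104.1°): centre at ρ to the right, rotate −104.1° → (-22.8307, -23.2942, 54.3000°)

(-22.8307, -23.2942, 54.3000°)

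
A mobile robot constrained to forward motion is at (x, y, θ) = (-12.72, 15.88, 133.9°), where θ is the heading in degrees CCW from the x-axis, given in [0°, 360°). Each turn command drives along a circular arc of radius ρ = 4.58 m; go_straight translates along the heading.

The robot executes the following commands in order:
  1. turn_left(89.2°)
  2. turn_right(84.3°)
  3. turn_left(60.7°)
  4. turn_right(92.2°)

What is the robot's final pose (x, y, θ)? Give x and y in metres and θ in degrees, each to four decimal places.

set_pose: (x, y, θ) = (-12.7200, 15.8800, 133.9000°), ρ = 4.58
turn_left(89.2°): centre at ρ to the left, rotate +89.2° → (-19.1495, 16.0484, 223.1000°)
turn_right(84.3°): centre at ρ to the right, rotate −84.3° → (-25.2957, 15.9464, 138.8000°)
turn_left(60.7°): centre at ρ to the left, rotate +60.7° → (-29.8413, 16.8177, 199.5000°)
turn_right(92.2°): centre at ρ to the right, rotate −92.2° → (-35.7430, 19.7730, 107.3000°)

(-35.7430, 19.7730, 107.3000°)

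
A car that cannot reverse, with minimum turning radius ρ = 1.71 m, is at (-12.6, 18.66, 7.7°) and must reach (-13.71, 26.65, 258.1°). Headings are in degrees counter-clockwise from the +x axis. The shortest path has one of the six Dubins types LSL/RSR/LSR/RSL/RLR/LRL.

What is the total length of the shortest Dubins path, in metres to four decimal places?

13.4686 m

Let ψ = atan2(Δy, Δx) = atan2(7.99, -1.11) = 97.9091° be the start→goal bearing.
Normalize: d = |goal − start| / ρ = 8.066734/1.71 = 4.717388, α = (θ_start − ψ) mod 360° = 269.7909° = 4.708739 rad, β = (θ_goal − ψ) mod 360° = 160.1909° = 2.795858 rad.
Common terms: sin α = -0.999993, cos α = -0.003650, sin β = 0.338888, cos β = -0.940827, cos(α−β) = -0.335452, d² = 22.253753. Work in radians in the unit-radius frame; every candidate has L = ρ·(t + p + q).
LSL: p² = 2 + d² − 2cos(α−β) + 2d(sin α − sin β) = 12.292613; p = √p² = 3.506082; φ = atan2(cos β − cos α, d + sin α − sin β) = -0.270590 rad; t = (φ − α) mod 2π = 1.303856 rad, q = (β − φ) mod 2π = 3.066449 rad → L = 1.71·(1.303856 + 3.506082 + 3.066449) = 1.71·7.876387 = 13.468621 m
RSR: p² = 2 + d² − 2cos(α−β) + 2d(sin β − sin α) = 37.556700; p = √p² = 6.128352; φ = atan2(cos α − cos β, d − sin α + sin β) = 0.153527 rad; t = (α − φ) mod 2π = 4.555212 rad, q = (φ − β) mod 2π = 3.640854 rad → L = 1.71·(4.555212 + 6.128352 + 3.640854) = 1.71·14.324418 = 24.494755 m
LSR: p² = d² − 2 + 2cos(α−β) + 2d(sin α + sin β) = 13.345465; p = √p² = 3.653145; φ = atan2(−cos α − cos β, d + sin α + sin β) − atan2(−2, p) = 0.729668 rad; t = (φ − α) mod 2π = 2.304114 rad, q = (φ − β) mod 2π = 4.216995 rad → L = 1.71·(2.304114 + 3.653145 + 4.216995) = 1.71·10.174254 = 17.397974 m
RSL: p² = d² − 2 + 2cos(α−β) − 2d(sin α + sin β) = 25.820235; p = √p² = 5.081362; φ = atan2(cos α + cos β, d − sin α − sin β) − atan2(2, p) = -0.548803 rad; t = (α − φ) mod 2π = 5.257542 rad, q = (β − φ) mod 2π = 3.344661 rad → L = 1.71·(5.257542 + 5.081362 + 3.344661) = 1.71·13.683565 = 23.398896 m
RLR: c = (6 − d² + 2cos(α−β) + 2d(sin α − sin β))/8 = -3.694587, |c| > 1 → infeasible
LRL: c = (6 − d² + 2cos(α−β) − 2d(sin α − sin β))/8 = -0.536577; p = 2π − arccos c = 4.146014 rad; φ = atan2(cos β − cos α, d + sin α − sin β) = -0.270590 rad; t = (φ − α + p/2) mod 2π = 3.376863 rad, q = (β − α − t + p) mod 2π = 5.139456 rad → L = 1.71·(3.376863 + 4.146014 + 5.139456) = 1.71·12.662332 = 21.652588 m
Shortest: LSL with L = 13.468621 m ≈ 13.4686 m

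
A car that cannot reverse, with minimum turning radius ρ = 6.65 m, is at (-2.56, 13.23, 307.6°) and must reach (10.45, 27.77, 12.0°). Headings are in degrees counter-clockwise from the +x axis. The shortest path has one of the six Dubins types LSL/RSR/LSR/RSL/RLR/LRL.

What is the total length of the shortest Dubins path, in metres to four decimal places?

48.1436 m

Let ψ = atan2(Δy, Δx) = atan2(14.54, 13.01) = 48.1787° be the start→goal bearing.
Normalize: d = |goal − start| / ρ = 19.510810/6.65 = 2.933956, α = (θ_start − ψ) mod 360° = 259.4213° = 4.527756 rad, β = (θ_goal − ψ) mod 360° = 323.8213° = 5.651748 rad.
Common terms: sin α = -0.983004, cos α = -0.183586, sin β = -0.590305, cos β = 0.807180, cos(α−β) = 0.432086, d² = 8.608100. Work in radians in the unit-radius frame; every candidate has L = ρ·(t + p + q).
LSL: p² = 2 + d² − 2cos(α−β) + 2d(sin α − sin β) = 7.439608; p = √p² = 2.727565; φ = atan2(cos β − cos α, d + sin α − sin β) = 0.371745 rad; t = (φ − α) mod 2π = 2.127174 rad, q = (β − φ) mod 2π = 5.280003 rad → L = 6.65·(2.127174 + 2.727565 + 5.280003) = 6.65·10.134742 = 67.396034 m
RSR: p² = 2 + d² − 2cos(α−β) + 2d(sin β − sin α) = 12.048248; p = √p² = 3.471059; φ = atan2(cos α − cos β, d − sin α + sin β) = -0.289461 rad; t = (α − φ) mod 2π = 4.817218 rad, q = (φ − β) mod 2π = 0.341976 rad → L = 6.65·(4.817218 + 3.471059 + 0.341976) = 6.65·8.630252 = 57.391176 m
LSR: p² = d² − 2 + 2cos(α−β) + 2d(sin α + sin β) = -1.759769 < 0 → infeasible
RSL: p² = d² − 2 + 2cos(α−β) − 2d(sin α + sin β) = 16.704312; p = √p² = 4.087091; φ = atan2(cos α + cos β, d − sin α − sin β) − atan2(2, p) = -0.317607 rad; t = (α − φ) mod 2π = 4.845364 rad, q = (β − φ) mod 2π = 5.969356 rad → L = 6.65·(4.845364 + 4.087091 + 5.969356) = 6.65·14.901810 = 99.097038 m
RLR: c = (6 − d² + 2cos(α−β) + 2d(sin α − sin β))/8 = -0.506031; p = 2π − arccos c = 4.181812 rad; φ = atan2(cos α − cos β, d − sin α + sin β) = -0.289461 rad; t = (α − φ + p/2) mod 2π = 0.624938 rad, q = (α − β − t + p) mod 2π = 2.432882 rad → L = 6.65·(0.624938 + 4.181812 + 2.432882) = 6.65·7.239632 = 48.143553 m
LRL: c = (6 − d² + 2cos(α−β) − 2d(sin α − sin β))/8 = 0.070049; p = 2π − arccos c = 4.782495 rad; φ = atan2(cos β − cos α, d + sin α − sin β) = 0.371745 rad; t = (φ − α + p/2) mod 2π = 4.518422 rad, q = (β − α − t + p) mod 2π = 1.388066 rad → L = 6.65·(4.518422 + 4.782495 + 1.388066) = 6.65·10.688983 = 71.081735 m
Shortest: RLR with L = 48.143553 m ≈ 48.1436 m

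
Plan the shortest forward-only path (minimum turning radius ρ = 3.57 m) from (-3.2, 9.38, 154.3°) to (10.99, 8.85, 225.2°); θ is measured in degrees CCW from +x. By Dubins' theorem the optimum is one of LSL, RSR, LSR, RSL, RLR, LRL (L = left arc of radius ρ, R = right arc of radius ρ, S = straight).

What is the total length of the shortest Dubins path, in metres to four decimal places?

Let ψ = atan2(Δy, Δx) = atan2(-0.53, 14.19) = -2.1390° be the start→goal bearing.
Normalize: d = |goal − start| / ρ = 14.199894/3.57 = 3.977561, α = (θ_start − ψ) mod 360° = 156.4390° = 2.730376 rad, β = (θ_goal − ψ) mod 360° = 227.3390° = 3.967814 rad.
Common terms: sin α = 0.399725, cos α = -0.916635, sin β = -0.735376, cos β = -0.677659, cos(α−β) = 0.327218, d² = 15.820995. Work in radians in the unit-radius frame; every candidate has L = ρ·(t + p + q).
LSL: p² = 2 + d² − 2cos(α−β) + 2d(sin α − sin β) = 26.196428; p = √p² = 5.118245; φ = atan2(cos β − cos α, d + sin α − sin β) = 0.046708 rad; t = (φ − α) mod 2π = 3.599517 rad, q = (β − φ) mod 2π = 3.921106 rad → L = 3.57·(3.599517 + 5.118245 + 3.921106) = 3.57·12.638868 = 45.120760 m
RSR: p² = 2 + d² − 2cos(α−β) + 2d(sin β − sin α) = 8.136690; p = √p² = 2.852488; φ = atan2(cos α − cos β, d − sin α + sin β) = -0.083876 rad; t = (α − φ) mod 2π = 2.814252 rad, q = (φ − β) mod 2π = 2.231495 rad → L = 3.57·(2.814252 + 2.852488 + 2.231495) = 3.57·7.898235 = 28.196700 m
LSR: p² = d² − 2 + 2cos(α−β) + 2d(sin α + sin β) = 11.805283; p = √p² = 3.435882; φ = atan2(−cos α − cos β, d + sin α + sin β) − atan2(−2, p) = 0.939779 rad; t = (φ − α) mod 2π = 4.492589 rad, q = (φ − β) mod 2π = 3.255150 rad → L = 3.57·(4.492589 + 3.435882 + 3.255150) = 3.57·11.183621 = 39.925525 m
RSL: p² = d² − 2 + 2cos(α−β) − 2d(sin α + sin β) = 17.145578; p = √p² = 4.140722; φ = atan2(cos α + cos β, d − sin α − sin β) − atan2(2, p) = -0.804016 rad; t = (α − φ) mod 2π = 3.534392 rad, q = (β − φ) mod 2π = 4.771831 rad → L = 3.57·(3.534392 + 4.140722 + 4.771831) = 3.57·12.446945 = 44.435592 m
RLR: c = (6 − d² + 2cos(α−β) + 2d(sin α − sin β))/8 = -0.017086; p = 2π − arccos c = 4.695302 rad; φ = atan2(cos α − cos β, d − sin α + sin β) = -0.083876 rad; t = (α − φ + p/2) mod 2π = 5.161903 rad, q = (α − β − t + p) mod 2π = 4.579145 rad → L = 3.57·(5.161903 + 4.695302 + 4.579145) = 3.57·14.436351 = 51.537772 m
LRL: c = (6 − d² + 2cos(α−β) − 2d(sin α − sin β))/8 = -2.274554, |c| > 1 → infeasible
Shortest: RSR with L = 28.196700 m ≈ 28.1967 m

28.1967 m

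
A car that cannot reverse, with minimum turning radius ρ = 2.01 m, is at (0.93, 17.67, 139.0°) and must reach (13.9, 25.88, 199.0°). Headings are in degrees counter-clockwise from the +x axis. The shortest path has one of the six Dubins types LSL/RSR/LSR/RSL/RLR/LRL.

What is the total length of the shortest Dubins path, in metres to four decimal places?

Let ψ = atan2(Δy, Δx) = atan2(8.21, 12.97) = 32.3338° be the start→goal bearing.
Normalize: d = |goal − start| / ρ = 15.350081/2.01 = 7.636856, α = (θ_start − ψ) mod 360° = 106.6662° = 1.861677 rad, β = (θ_goal − ψ) mod 360° = 166.6662° = 2.908874 rad.
Common terms: sin α = 0.957992, cos α = -0.286796, sin β = 0.230623, cos β = -0.973043, cos(α−β) = 0.500000, d² = 58.321576. Work in radians in the unit-radius frame; every candidate has L = ρ·(t + p + q).
LSL: p² = 2 + d² − 2cos(α−β) + 2d(sin α − sin β) = 70.431191; p = √p² = 8.392329; φ = atan2(cos β − cos α, d + sin α − sin β) = -0.081862 rad; t = (φ − α) mod 2π = 4.339646 rad, q = (β − φ) mod 2π = 2.990736 rad → L = 2.01·(4.339646 + 8.392329 + 2.990736) = 2.01·15.722712 = 31.602651 m
RSR: p² = 2 + d² − 2cos(α−β) + 2d(sin β − sin α) = 48.211962; p = √p² = 6.943483; φ = atan2(cos α − cos β, d − sin α + sin β) = 0.098995 rad; t = (α − φ) mod 2π = 1.762682 rad, q = (φ − β) mod 2π = 3.473306 rad → L = 2.01·(1.762682 + 6.943483 + 3.473306) = 2.01·12.179471 = 24.480737 m
LSR: p² = d² − 2 + 2cos(α−β) + 2d(sin α + sin β) = 75.476143; p = √p² = 8.687701; φ = atan2(−cos α − cos β, d + sin α + sin β) − atan2(−2, p) = 0.368061 rad; t = (φ − α) mod 2π = 4.789569 rad, q = (φ − β) mod 2π = 3.742372 rad → L = 2.01·(4.789569 + 8.687701 + 3.742372) = 2.01·17.219642 = 34.611480 m
RSL: p² = d² − 2 + 2cos(α−β) − 2d(sin α + sin β) = 39.167009; p = √p² = 6.258355; φ = atan2(cos α + cos β, d − sin α − sin β) − atan2(2, p) = -0.502262 rad; t = (α − φ) mod 2π = 2.363939 rad, q = (β − φ) mod 2π = 3.411136 rad → L = 2.01·(2.363939 + 6.258355 + 3.411136) = 2.01·12.033430 = 24.187194 m
RLR: c = (6 − d² + 2cos(α−β) + 2d(sin α − sin β))/8 = -5.026495, |c| > 1 → infeasible
LRL: c = (6 − d² + 2cos(α−β) − 2d(sin α − sin β))/8 = -7.803899, |c| > 1 → infeasible
Shortest: RSL with L = 24.187194 m ≈ 24.1872 m

24.1872 m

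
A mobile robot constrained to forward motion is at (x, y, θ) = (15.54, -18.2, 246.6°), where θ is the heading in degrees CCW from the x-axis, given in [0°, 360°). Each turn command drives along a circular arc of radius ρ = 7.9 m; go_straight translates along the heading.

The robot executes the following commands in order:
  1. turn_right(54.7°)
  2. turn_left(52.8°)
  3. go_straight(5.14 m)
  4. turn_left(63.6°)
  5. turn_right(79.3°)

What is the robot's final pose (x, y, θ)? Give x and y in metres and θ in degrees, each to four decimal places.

set_pose: (x, y, θ) = (15.5400, -18.2000, 246.6000°), ρ = 7.9
turn_right(54.7°): centre at ρ to the right, rotate −54.7° → (9.9188, -22.7928, 191.9000°)
turn_left(52.8°): centre at ρ to the left, rotate +52.8° → (4.4055, -27.1468, 244.7000°)
go_straight(5.14): x += 5.14·cos θ, y += 5.14·sin θ → (2.2089, -31.7938, 244.7000°)
turn_left(63.6°): centre at ρ to the left, rotate +63.6° → (3.1514, -40.0662, 308.3000°)
turn_right(79.3°): centre at ρ to the right, rotate −79.3° → (2.9139, -50.1453, 229.0000°)

(2.9139, -50.1453, 229.0000°)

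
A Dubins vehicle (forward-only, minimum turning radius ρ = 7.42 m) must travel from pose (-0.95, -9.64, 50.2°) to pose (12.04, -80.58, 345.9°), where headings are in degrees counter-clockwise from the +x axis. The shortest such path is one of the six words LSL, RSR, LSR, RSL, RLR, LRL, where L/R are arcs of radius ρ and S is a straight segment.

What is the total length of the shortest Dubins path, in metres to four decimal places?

Let ψ = atan2(Δy, Δx) = atan2(-70.94, 12.99) = -79.6234° be the start→goal bearing.
Normalize: d = |goal − start| / ρ = 72.119510/7.42 = 9.719610, α = (θ_start − ψ) mod 360° = 129.8234° = 2.265846 rad, β = (θ_goal − ψ) mod 360° = 65.5234° = 1.143599 rad.
Common terms: sin α = 0.768022, cos α = -0.640423, sin β = 0.910130, cos β = 0.414322, cos(α−β) = 0.433659, d² = 94.470828. Work in radians in the unit-radius frame; every candidate has L = ρ·(t + p + q).
LSL: p² = 2 + d² − 2cos(α−β) + 2d(sin α − sin β) = 92.841036; p = √p² = 9.635405; φ = atan2(cos β − cos α, d + sin α − sin β) = 0.109685 rad; t = (φ − α) mod 2π = 4.127025 rad, q = (β − φ) mod 2π = 1.033913 rad → L = 7.42·(4.127025 + 9.635405 + 1.033913) = 7.42·14.796344 = 109.788872 m
RSR: p² = 2 + d² − 2cos(α−β) + 2d(sin β − sin α) = 98.365983; p = √p² = 9.917963; φ = atan2(cos α − cos β, d − sin α + sin β) = -0.106548 rad; t = (α − φ) mod 2π = 2.372394 rad, q = (φ − β) mod 2π = 5.033038 rad → L = 7.42·(2.372394 + 9.917963 + 5.033038) = 7.42·17.323395 = 128.539589 m
LSR: p² = d² − 2 + 2cos(α−β) + 2d(sin α + sin β) = 125.960127; p = √p² = 11.223196; φ = atan2(−cos α − cos β, d + sin α + sin β) − atan2(−2, p) = 0.196186 rad; t = (φ − α) mod 2π = 4.213526 rad, q = (φ − β) mod 2π = 5.335772 rad → L = 7.42·(4.213526 + 11.223196 + 5.335772) = 7.42·20.772494 = 154.131906 m
RSL: p² = d² − 2 + 2cos(α−β) − 2d(sin α + sin β) = 60.716166; p = √p² = 7.792058; φ = atan2(cos α + cos β, d − sin α − sin β) − atan2(2, p) = -0.279357 rad; t = (α − φ) mod 2π = 2.545203 rad, q = (β − φ) mod 2π = 1.422956 rad → L = 7.42·(2.545203 + 7.792058 + 1.422956) = 7.42·11.760217 = 87.260811 m
RLR: c = (6 − d² + 2cos(α−β) + 2d(sin α − sin β))/8 = -11.295748, |c| > 1 → infeasible
LRL: c = (6 − d² + 2cos(α−β) − 2d(sin α − sin β))/8 = -10.605130, |c| > 1 → infeasible
Shortest: RSL with L = 87.260811 m ≈ 87.2608 m

87.2608 m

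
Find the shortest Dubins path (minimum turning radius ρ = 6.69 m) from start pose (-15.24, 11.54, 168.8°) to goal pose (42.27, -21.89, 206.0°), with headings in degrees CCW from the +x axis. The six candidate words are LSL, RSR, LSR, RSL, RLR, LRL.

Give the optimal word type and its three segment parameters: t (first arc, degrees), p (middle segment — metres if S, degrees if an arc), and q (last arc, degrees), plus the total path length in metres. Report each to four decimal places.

Let ψ = atan2(Δy, Δx) = atan2(-33.43, 57.51) = -30.1690° be the start→goal bearing.
Normalize: d = |goal − start| / ρ = 66.520410/6.69 = 9.943260, α = (θ_start − ψ) mod 360° = 198.9690° = 3.472664 rad, β = (θ_goal − ψ) mod 360° = 236.1690° = 4.121927 rad.
Common terms: sin α = -0.325057, cos α = -0.945694, sin β = -0.830684, cos β = -0.556745, cos(α−β) = 0.796530, d² = 98.868422. Work in radians in the unit-radius frame; every candidate has L = ρ·(t + p + q).
LSL: p² = 2 + d² − 2cos(α−β) + 2d(sin α − sin β) = 109.330518; p = √p² = 10.456123; φ = atan2(cos β − cos α, d + sin α − sin β) = 0.037207 rad; t = (φ − α) mod 2π = 2.847728 rad, q = (β − φ) mod 2π = 4.084720 rad → L = 6.69·(2.847728 + 10.456123 + 4.084720) = 6.69·17.388571 = 116.329542 m
RSR: p² = 2 + d² − 2cos(α−β) + 2d(sin β − sin α) = 89.220207; p = √p² = 9.445645; φ = atan2(cos α − cos β, d − sin α + sin β) = -0.041189 rad; t = (α − φ) mod 2π = 3.513854 rad, q = (φ − β) mod 2π = 2.120069 rad → L = 6.69·(3.513854 + 9.445645 + 2.120069) = 6.69·15.079568 = 100.882308 m
LSR: p² = d² − 2 + 2cos(α−β) + 2d(sin α + sin β) = 75.477828; p = √p² = 8.687798; φ = atan2(−cos α − cos β, d + sin α + sin β) − atan2(−2, p) = 0.395603 rad; t = (φ − α) mod 2π = 3.206124 rad, q = (φ − β) mod 2π = 2.556861 rad → L = 6.69·(3.206124 + 8.687798 + 2.556861) = 6.69·14.450782 = 96.675734 m
RSL: p² = d² − 2 + 2cos(α−β) − 2d(sin α + sin β) = 121.445136; p = √p² = 11.020215; φ = atan2(cos α + cos β, d − sin α − sin β) − atan2(2, p) = -0.314080 rad; t = (α − φ) mod 2π = 3.786744 rad, q = (β − φ) mod 2π = 4.436007 rad → L = 6.69·(3.786744 + 11.020215 + 4.436007) = 6.69·19.242966 = 128.735443 m
RLR: c = (6 − d² + 2cos(α−β) + 2d(sin α − sin β))/8 = -10.152526, |c| > 1 → infeasible
LRL: c = (6 − d² + 2cos(α−β) − 2d(sin α − sin β))/8 = -12.666315, |c| > 1 → infeasible
Shortest: LSR with L = 96.675734 m ≈ 96.6757 m
Convert LSR to answer units (arcs ×180/π): t = 3.206124·180/π = 183.6973°, p = ρ·p = 6.69·8.687798 = 58.1214 m, q = 2.556861·180/π = 146.4973°, L = 96.6757 m.

LSR: t = 183.6973°, p = 58.1214 m, q = 146.4973°, L = 96.6757 m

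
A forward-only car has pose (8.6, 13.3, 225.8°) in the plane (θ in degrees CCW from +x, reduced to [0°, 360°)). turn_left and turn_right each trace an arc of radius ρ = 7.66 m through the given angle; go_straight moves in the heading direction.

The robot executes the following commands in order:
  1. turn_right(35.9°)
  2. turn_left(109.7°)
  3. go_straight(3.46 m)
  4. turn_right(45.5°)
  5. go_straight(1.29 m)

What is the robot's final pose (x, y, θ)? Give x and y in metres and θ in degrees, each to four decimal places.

set_pose: (x, y, θ) = (8.6000, 13.3000, 225.8000°), ρ = 7.66
turn_right(35.9°): centre at ρ to the right, rotate −35.9° → (4.4254, 11.0943, 189.9000°)
turn_left(109.7°): centre at ρ to the left, rotate +109.7° → (-0.9179, -0.2352, 299.6000°)
go_straight(3.46): x += 3.46·cos θ, y += 3.46·sin θ → (0.7911, -3.2436, 299.6000°)
turn_right(45.5°): centre at ρ to the right, rotate −45.5° → (1.4977, -9.1258, 254.1000°)
go_straight(1.29): x += 1.29·cos θ, y += 1.29·sin θ → (1.1443, -10.3664, 254.1000°)

(1.1443, -10.3664, 254.1000°)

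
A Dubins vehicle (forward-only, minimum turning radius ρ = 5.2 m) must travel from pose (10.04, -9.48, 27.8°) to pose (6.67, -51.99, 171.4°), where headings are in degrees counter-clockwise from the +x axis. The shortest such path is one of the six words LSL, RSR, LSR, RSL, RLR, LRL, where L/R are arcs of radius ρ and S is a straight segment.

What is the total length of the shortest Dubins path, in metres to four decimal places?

Let ψ = atan2(Δy, Δx) = atan2(-42.51, -3.37) = -94.5327° be the start→goal bearing.
Normalize: d = |goal − start| / ρ = 42.643370/5.2 = 8.200648, α = (θ_start − ψ) mod 360° = 122.3327° = 2.135108 rad, β = (θ_goal − ψ) mod 360° = 265.9327° = 4.641401 rad.
Common terms: sin α = 0.844957, cos α = -0.534834, sin β = -0.997481, cos β = -0.070929, cos(α−β) = -0.804894, d² = 67.250629. Work in radians in the unit-radius frame; every candidate has L = ρ·(t + p + q).
LSL: p² = 2 + d² − 2cos(α−β) + 2d(sin α − sin β) = 101.078794; p = √p² = 10.053795; φ = atan2(cos β − cos α, d + sin α − sin β) = 0.046159 rad; t = (φ − α) mod 2π = 4.194236 rad, q = (β − φ) mod 2π = 4.595242 rad → L = 5.2·(4.194236 + 10.053795 + 4.595242) = 5.2·18.843273 = 97.985020 m
RSR: p² = 2 + d² − 2cos(α−β) + 2d(sin β − sin α) = 40.642039; p = √p² = 6.375111; φ = atan2(cos α − cos β, d − sin α + sin β) = -0.072833 rad; t = (α − φ) mod 2π = 2.207940 rad, q = (φ − β) mod 2π = 1.568952 rad → L = 5.2·(2.207940 + 6.375111 + 1.568952) = 5.2·10.152003 = 52.790418 m
LSR: p² = d² − 2 + 2cos(α−β) + 2d(sin α + sin β) = 61.139244; p = √p² = 7.819159; φ = atan2(−cos α − cos β, d + sin α + sin β) − atan2(−2, p) = 0.325539 rad; t = (φ − α) mod 2π = 4.473616 rad, q = (φ − β) mod 2π = 1.967324 rad → L = 5.2·(4.473616 + 7.819159 + 1.967324) = 5.2·14.260099 = 74.152514 m
RSL: p² = d² − 2 + 2cos(α−β) − 2d(sin α + sin β) = 66.142439; p = √p² = 8.132800; φ = atan2(cos α + cos β, d − sin α − sin β) − atan2(2, p) = -0.313525 rad; t = (α − φ) mod 2π = 2.448633 rad, q = (β − φ) mod 2π = 4.954926 rad → L = 5.2·(2.448633 + 8.132800 + 4.954926) = 5.2·15.536359 = 80.789066 m
RLR: c = (6 − d² + 2cos(α−β) + 2d(sin α − sin β))/8 = -4.080255, |c| > 1 → infeasible
LRL: c = (6 − d² + 2cos(α−β) − 2d(sin α − sin β))/8 = -11.634849, |c| > 1 → infeasible
Shortest: RSR with L = 52.790418 m ≈ 52.7904 m

52.7904 m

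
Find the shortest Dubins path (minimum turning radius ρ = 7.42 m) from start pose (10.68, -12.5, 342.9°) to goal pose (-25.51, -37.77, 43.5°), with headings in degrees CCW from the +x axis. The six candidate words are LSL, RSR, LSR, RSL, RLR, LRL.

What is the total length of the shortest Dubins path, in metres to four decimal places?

76.0605 m

Let ψ = atan2(Δy, Δx) = atan2(-25.27, -36.19) = -145.0750° be the start→goal bearing.
Normalize: d = |goal − start| / ρ = 44.139427/7.42 = 5.948710, α = (θ_start − ψ) mod 360° = 127.9750° = 2.233585 rad, β = (θ_goal − ψ) mod 360° = 188.5750° = 3.291254 rad.
Common terms: sin α = 0.788280, cos α = -0.615317, sin β = -0.149103, cos β = -0.988822, cos(α−β) = 0.490904, d² = 35.387148. Work in radians in the unit-radius frame; every candidate has L = ρ·(t + p + q).
LSL: p² = 2 + d² − 2cos(α−β) + 2d(sin α − sin β) = 47.557780; p = √p² = 6.896215; φ = atan2(cos β − cos α, d + sin α − sin β) = -0.054187 rad; t = (φ − α) mod 2π = 3.995413 rad, q = (β − φ) mod 2π = 3.345441 rad → L = 7.42·(3.995413 + 6.896215 + 3.345441) = 7.42·14.237070 = 105.639058 m
RSR: p² = 2 + d² − 2cos(α−β) + 2d(sin β − sin α) = 25.252901; p = √p² = 5.025227; φ = atan2(cos α − cos β, d − sin α + sin β) = 0.074394 rad; t = (α − φ) mod 2π = 2.159190 rad, q = (φ − β) mod 2π = 3.066326 rad → L = 7.42·(2.159190 + 5.025227 + 3.066326) = 7.42·10.250742 = 76.060508 m
LSR: p² = d² − 2 + 2cos(α−β) + 2d(sin α + sin β) = 41.973502; p = √p² = 6.478696; φ = atan2(−cos α − cos β, d + sin α + sin β) − atan2(−2, p) = 0.538273 rad; t = (φ − α) mod 2π = 4.587874 rad, q = (φ − β) mod 2π = 3.530204 rad → L = 7.42·(4.587874 + 6.478696 + 3.530204) = 7.42·14.596774 = 108.308062 m
RSL: p² = d² − 2 + 2cos(α−β) − 2d(sin α + sin β) = 26.764410; p = √p² = 5.173433; φ = atan2(cos α + cos β, d − sin α − sin β) − atan2(2, p) = -0.662298 rad; t = (α − φ) mod 2π = 2.895882 rad, q = (β − φ) mod 2π = 3.953552 rad → L = 7.42·(2.895882 + 5.173433 + 3.953552) = 7.42·12.022867 = 89.209677 m
RLR: c = (6 − d² + 2cos(α−β) + 2d(sin α − sin β))/8 = -2.156613, |c| > 1 → infeasible
LRL: c = (6 − d² + 2cos(α−β) − 2d(sin α − sin β))/8 = -4.944723, |c| > 1 → infeasible
Shortest: RSR with L = 76.060508 m ≈ 76.0605 m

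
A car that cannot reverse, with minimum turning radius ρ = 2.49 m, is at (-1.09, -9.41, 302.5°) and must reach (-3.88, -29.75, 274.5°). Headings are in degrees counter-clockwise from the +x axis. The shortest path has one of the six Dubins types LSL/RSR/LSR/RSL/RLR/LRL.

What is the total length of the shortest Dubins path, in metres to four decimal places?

20.6870 m

Let ψ = atan2(Δy, Δx) = atan2(-20.34, -2.79) = -97.8104° be the start→goal bearing.
Normalize: d = |goal − start| / ρ = 20.530458/2.49 = 8.245164, α = (θ_start − ψ) mod 360° = 40.3104° = 0.703549 rad, β = (θ_goal − ψ) mod 360° = 12.3104° = 0.214857 rad.
Common terms: sin α = 0.646928, cos α = 0.762551, sin β = 0.213208, cos β = 0.977007, cos(α−β) = 0.882948, d² = 67.982726. Work in radians in the unit-radius frame; every candidate has L = ρ·(t + p + q).
LSL: p² = 2 + d² − 2cos(α−β) + 2d(sin α − sin β) = 75.369023; p = √p² = 8.681533; φ = atan2(cos β − cos α, d + sin α − sin β) = 0.024705 rad; t = (φ − α) mod 2π = 5.604341 rad, q = (β − φ) mod 2π = 0.190152 rad → L = 2.49·(5.604341 + 8.681533 + 0.190152) = 2.49·14.476027 = 36.045306 m
RSR: p² = 2 + d² − 2cos(α−β) + 2d(sin β − sin α) = 61.064639; p = √p² = 7.814387; φ = atan2(cos α − cos β, d − sin α + sin β) = -0.027447 rad; t = (α − φ) mod 2π = 0.730997 rad, q = (φ − β) mod 2π = 6.040881 rad → L = 2.49·(0.730997 + 7.814387 + 6.040881) = 2.49·14.586264 = 36.319798 m
LSR: p² = d² − 2 + 2cos(α−β) + 2d(sin α + sin β) = 81.932552; p = √p² = 9.051660; φ = atan2(−cos α − cos β, d + sin α + sin β) − atan2(−2, p) = 0.028686 rad; t = (φ − α) mod 2π = 5.608322 rad, q = (φ − β) mod 2π = 6.097014 rad → L = 2.49·(5.608322 + 9.051660 + 6.097014) = 2.49·20.756996 = 51.684920 m
RSL: p² = d² − 2 + 2cos(α−β) − 2d(sin α + sin β) = 53.564691; p = √p² = 7.318790; φ = atan2(cos α + cos β, d − sin α − sin β) − atan2(2, p) = -0.035421 rad; t = (α − φ) mod 2π = 0.738971 rad, q = (β − φ) mod 2π = 0.250279 rad → L = 2.49·(0.738971 + 7.318790 + 0.250279) = 2.49·8.308040 = 20.687019 m
RLR: c = (6 − d² + 2cos(α−β) + 2d(sin α − sin β))/8 = -6.633080, |c| > 1 → infeasible
LRL: c = (6 − d² + 2cos(α−β) − 2d(sin α − sin β))/8 = -8.421128, |c| > 1 → infeasible
Shortest: RSL with L = 20.687019 m ≈ 20.6870 m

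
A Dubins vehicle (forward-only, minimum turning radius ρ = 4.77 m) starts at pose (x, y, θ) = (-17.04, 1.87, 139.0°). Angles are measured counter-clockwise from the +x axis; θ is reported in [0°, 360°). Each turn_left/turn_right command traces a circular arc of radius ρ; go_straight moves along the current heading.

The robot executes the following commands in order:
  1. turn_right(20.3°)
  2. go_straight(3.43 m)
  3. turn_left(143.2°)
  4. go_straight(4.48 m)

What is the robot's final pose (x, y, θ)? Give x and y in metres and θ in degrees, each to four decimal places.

(-29.2794, 0.1340, 261.9000°)

set_pose: (x, y, θ) = (-17.0400, 1.8700, 139.0000°), ρ = 4.77
turn_right(20.3°): centre at ρ to the right, rotate −20.3° → (-18.0946, 3.1793, 118.7000°)
go_straight(3.43): x += 3.43·cos θ, y += 3.43·sin θ → (-19.7418, 6.1879, 118.7000°)
turn_left(143.2°): centre at ρ to the left, rotate +143.2° → (-28.6482, 4.5693, 261.9000°)
go_straight(4.48): x += 4.48·cos θ, y += 4.48·sin θ → (-29.2794, 0.1340, 261.9000°)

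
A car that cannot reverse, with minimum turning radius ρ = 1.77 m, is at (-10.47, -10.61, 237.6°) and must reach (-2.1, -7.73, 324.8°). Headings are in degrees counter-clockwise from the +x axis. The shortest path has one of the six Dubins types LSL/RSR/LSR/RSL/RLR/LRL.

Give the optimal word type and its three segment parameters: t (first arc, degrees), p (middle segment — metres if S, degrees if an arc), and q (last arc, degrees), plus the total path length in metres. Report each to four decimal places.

LSR: t = 178.5946°, p = 5.2370 m, q = 91.3946°, L = 13.5776 m

Let ψ = atan2(Δy, Δx) = atan2(2.88, 8.37) = 18.9876° be the start→goal bearing.
Normalize: d = |goal − start| / ρ = 8.851627/1.77 = 5.000919, α = (θ_start − ψ) mod 360° = 218.6124° = 3.815506 rad, β = (θ_goal − ψ) mod 360° = 305.8124° = 5.337433 rad.
Common terms: sin α = -0.624048, cos α = -0.781386, sin β = -0.810937, cos β = 0.585133, cos(α−β) = 0.048850, d² = 25.009193. Work in radians in the unit-radius frame; every candidate has L = ρ·(t + p + q).
LSL: p² = 2 + d² − 2cos(α−β) + 2d(sin α − sin β) = 28.780727; p = √p² = 5.364767; φ = atan2(cos β − cos α, d + sin α − sin β) = 0.257559 rad; t = (φ − α) mod 2π = 2.725239 rad, q = (β − φ) mod 2π = 5.079874 rad → L = 1.77·(2.725239 + 5.364767 + 5.079874) = 1.77·13.169880 = 23.310687 m
RSR: p² = 2 + d² − 2cos(α−β) + 2d(sin β − sin α) = 25.042259; p = √p² = 5.004224; φ = atan2(cos α − cos β, d − sin α + sin β) = -0.276586 rad; t = (α − φ) mod 2π = 4.092092 rad, q = (φ − β) mod 2π = 0.669166 rad → L = 1.77·(4.092092 + 5.004224 + 0.669166) = 1.77·9.765482 = 17.284904 m
LSR: p² = d² − 2 + 2cos(α−β) + 2d(sin α + sin β) = 8.754396; p = √p² = 2.958783; φ = atan2(−cos α − cos β, d + sin α + sin β) − atan2(−2, p) = 0.649385 rad; t = (φ − α) mod 2π = 3.117064 rad, q = (φ − β) mod 2π = 1.595137 rad → L = 1.77·(3.117064 + 2.958783 + 1.595137) = 1.77·7.670984 = 13.577641 m
RSL: p² = d² − 2 + 2cos(α−β) − 2d(sin α + sin β) = 37.459389; p = √p² = 6.120408; φ = atan2(cos α + cos β, d − sin α − sin β) − atan2(2, p) = -0.346321 rad; t = (α − φ) mod 2π = 4.161827 rad, q = (β − φ) mod 2π = 5.683754 rad → L = 1.77·(4.161827 + 6.120408 + 5.683754) = 1.77·15.965988 = 28.259799 m
RLR: c = (6 − d² + 2cos(α−β) + 2d(sin α − sin β))/8 = -2.130282, |c| > 1 → infeasible
LRL: c = (6 − d² + 2cos(α−β) − 2d(sin α − sin β))/8 = -2.597591, |c| > 1 → infeasible
Shortest: LSR with L = 13.577641 m ≈ 13.5776 m
Convert LSR to answer units (arcs ×180/π): t = 3.117064·180/π = 178.5946°, p = ρ·p = 1.77·2.958783 = 5.2370 m, q = 1.595137·180/π = 91.3946°, L = 13.5776 m.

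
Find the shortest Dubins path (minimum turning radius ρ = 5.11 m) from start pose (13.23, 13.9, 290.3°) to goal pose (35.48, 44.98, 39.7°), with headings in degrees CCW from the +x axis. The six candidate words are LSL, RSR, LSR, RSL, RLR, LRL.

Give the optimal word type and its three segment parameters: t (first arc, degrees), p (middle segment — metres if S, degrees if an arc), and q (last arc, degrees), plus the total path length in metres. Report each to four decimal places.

LSR: t = 138.6422°, p = 31.1263 m, q = 29.2422°, L = 46.0993 m

Let ψ = atan2(Δy, Δx) = atan2(31.08, 22.25) = 54.4013° be the start→goal bearing.
Normalize: d = |goal − start| / ρ = 38.223408/5.11 = 7.480119, α = (θ_start − ψ) mod 360° = 235.8987° = 4.117208 rad, β = (θ_goal − ψ) mod 360° = 345.2987° = 6.026599 rad.
Common terms: sin α = -0.828047, cos α = -0.560658, sin β = -0.253780, cos β = 0.967262, cos(α−β) = -0.332161, d² = 55.952179. Work in radians in the unit-radius frame; every candidate has L = ρ·(t + p + q).
LSL: p² = 2 + d² − 2cos(α−β) + 2d(sin α − sin β) = 50.025333; p = √p² = 7.072859; φ = atan2(cos β − cos α, d + sin α − sin β) = 0.217742 rad; t = (φ − α) mod 2π = 2.383719 rad, q = (β − φ) mod 2π = 5.808856 rad → L = 5.11·(2.383719 + 7.072859 + 5.808856) = 5.11·15.265434 = 78.006370 m
RSR: p² = 2 + d² − 2cos(α−β) + 2d(sin β − sin α) = 67.207670; p = √p² = 8.198028; φ = atan2(cos α − cos β, d − sin α + sin β) = -0.187473 rad; t = (α − φ) mod 2π = 4.304681 rad, q = (φ − β) mod 2π = 0.069114 rad → L = 5.11·(4.304681 + 8.198028 + 0.069114) = 5.11·12.571824 = 64.242018 m
LSR: p² = d² − 2 + 2cos(α−β) + 2d(sin α + sin β) = 37.103457; p = √p² = 6.091261; φ = atan2(−cos α − cos β, d + sin α + sin β) − atan2(−2, p) = 0.253786 rad; t = (φ − α) mod 2π = 2.419763 rad, q = (φ − β) mod 2π = 0.510372 rad → L = 5.11·(2.419763 + 6.091261 + 0.510372) = 5.11·9.021396 = 46.099332 m
RSL: p² = d² − 2 + 2cos(α−β) − 2d(sin α + sin β) = 69.472257; p = √p² = 8.335002; φ = atan2(cos α + cos β, d − sin α − sin β) − atan2(2, p) = -0.188046 rad; t = (α − φ) mod 2π = 4.305254 rad, q = (β − φ) mod 2π = 6.214644 rad → L = 5.11·(4.305254 + 8.335002 + 6.214644) = 5.11·18.854900 = 96.348540 m
RLR: c = (6 − d² + 2cos(α−β) + 2d(sin α − sin β))/8 = -7.400959, |c| > 1 → infeasible
LRL: c = (6 − d² + 2cos(α−β) − 2d(sin α − sin β))/8 = -5.253167, |c| > 1 → infeasible
Shortest: LSR with L = 46.099332 m ≈ 46.0993 m
Convert LSR to answer units (arcs ×180/π): t = 2.419763·180/π = 138.6422°, p = ρ·p = 5.11·6.091261 = 31.1263 m, q = 0.510372·180/π = 29.2422°, L = 46.0993 m.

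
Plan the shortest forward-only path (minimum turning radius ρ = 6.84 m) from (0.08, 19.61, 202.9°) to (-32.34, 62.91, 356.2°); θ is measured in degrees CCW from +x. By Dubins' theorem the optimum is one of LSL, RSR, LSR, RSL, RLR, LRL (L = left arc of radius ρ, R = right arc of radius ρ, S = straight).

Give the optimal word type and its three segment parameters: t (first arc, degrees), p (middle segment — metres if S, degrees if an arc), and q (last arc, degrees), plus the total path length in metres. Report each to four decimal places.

Let ψ = atan2(Δy, Δx) = atan2(43.30, -32.42) = 126.8233° be the start→goal bearing.
Normalize: d = |goal − start| / ρ = 54.092018/6.84 = 7.908190, α = (θ_start − ψ) mod 360° = 76.0767° = 1.327789 rad, β = (θ_goal − ψ) mod 360° = 229.3767° = 4.003379 rad.
Common terms: sin α = 0.970619, cos α = 0.240623, sin β = -0.759007, cos β = -0.651083, cos(α−β) = -0.893371, d² = 62.539465. Work in radians in the unit-radius frame; every candidate has L = ρ·(t + p + q).
LSL: p² = 2 + d² − 2cos(α−β) + 2d(sin α − sin β) = 93.682620; p = √p² = 9.678978; φ = atan2(cos β − cos α, d + sin α − sin β) = -0.092259 rad; t = (φ − α) mod 2π = 4.863137 rad, q = (β − φ) mod 2π = 4.095638 rad → L = 6.84·(4.863137 + 9.678978 + 4.095638) = 6.84·18.637753 = 127.482233 m
RSR: p² = 2 + d² − 2cos(α−β) + 2d(sin β − sin α) = 38.969796; p = √p² = 6.242579; φ = atan2(cos α − cos β, d − sin α + sin β) = 0.143333 rad; t = (α − φ) mod 2π = 1.184456 rad, q = (φ − β) mod 2π = 2.423139 rad → L = 6.84·(1.184456 + 6.242579 + 2.423139) = 6.84·9.850175 = 67.375196 m
LSR: p² = d² − 2 + 2cos(α−β) + 2d(sin α + sin β) = 62.099659; p = √p² = 7.880334; φ = atan2(−cos α − cos β, d + sin α + sin β) − atan2(−2, p) = 0.299056 rad; t = (φ − α) mod 2π = 5.254452 rad, q = (φ − β) mod 2π = 2.578863 rad → L = 6.84·(5.254452 + 7.880334 + 2.578863) = 6.84·15.713649 = 107.481356 m
RSL: p² = d² − 2 + 2cos(α−β) − 2d(sin α + sin β) = 55.405786; p = √p² = 7.443506; φ = atan2(cos α + cos β, d − sin α − sin β) − atan2(2, p) = -0.315771 rad; t = (α − φ) mod 2π = 1.643560 rad, q = (β − φ) mod 2π = 4.319150 rad → L = 6.84·(1.643560 + 7.443506 + 4.319150) = 6.84·13.406216 = 91.698515 m
RLR: c = (6 − d² + 2cos(α−β) + 2d(sin α − sin β))/8 = -3.871224, |c| > 1 → infeasible
LRL: c = (6 − d² + 2cos(α−β) − 2d(sin α − sin β))/8 = -10.710328, |c| > 1 → infeasible
Shortest: RSR with L = 67.375196 m ≈ 67.3752 m
Convert RSR to answer units (arcs ×180/π): t = 1.184456·180/π = 67.8643°, p = ρ·p = 6.84·6.242579 = 42.6992 m, q = 2.423139·180/π = 138.8357°, L = 67.3752 m.

RSR: t = 67.8643°, p = 42.6992 m, q = 138.8357°, L = 67.3752 m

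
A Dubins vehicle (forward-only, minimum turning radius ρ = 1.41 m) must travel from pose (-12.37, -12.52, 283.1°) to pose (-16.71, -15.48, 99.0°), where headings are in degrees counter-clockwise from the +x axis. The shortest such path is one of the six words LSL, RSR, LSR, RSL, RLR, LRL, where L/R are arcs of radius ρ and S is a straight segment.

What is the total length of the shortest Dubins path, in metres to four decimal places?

7.4173 m

Let ψ = atan2(Δy, Δx) = atan2(-2.96, -4.34) = -145.7049° be the start→goal bearing.
Normalize: d = |goal − start| / ρ = 5.253304/1.41 = 3.725747, α = (θ_start − ψ) mod 360° = 68.8049° = 1.200873 rad, β = (θ_goal − ψ) mod 360° = 244.7049° = 4.270907 rad.
Common terms: sin α = 0.932355, cos α = 0.361544, sin β = -0.904119, cos β = -0.427280, cos(α−β) = -0.997441, d² = 13.881193. Work in radians in the unit-radius frame; every candidate has L = ρ·(t + p + q).
LSL: p² = 2 + d² − 2cos(α−β) + 2d(sin α − sin β) = 31.560553; p = √p² = 5.617878; φ = atan2(cos β − cos α, d + sin α − sin β) = -0.140879 rad; t = (φ − α) mod 2π = 4.941434 rad, q = (β − φ) mod 2π = 4.411786 rad → L = 1.41·(4.941434 + 5.617878 + 4.411786) = 1.41·14.971097 = 21.109247 m
RSR: p² = 2 + d² − 2cos(α−β) + 2d(sin β − sin α) = 4.191597; p = √p² = 2.047339; φ = atan2(cos α − cos β, d − sin α + sin β) = 0.395525 rad; t = (α − φ) mod 2π = 0.805348 rad, q = (φ − β) mod 2π = 2.407803 rad → L = 1.41·(0.805348 + 2.047339 + 2.407803) = 1.41·5.260490 = 7.417291 m
LSR: p² = d² − 2 + 2cos(α−β) + 2d(sin α + sin β) = 10.096709; p = √p² = 3.177532; φ = atan2(−cos α − cos β, d + sin α + sin β) − atan2(−2, p) = 0.579280 rad; t = (φ − α) mod 2π = 5.661593 rad, q = (φ − β) mod 2π = 2.591559 rad → L = 1.41·(5.661593 + 3.177532 + 2.591559) = 1.41·11.430683 = 16.117264 m
RSL: p² = d² − 2 + 2cos(α−β) − 2d(sin α + sin β) = 9.675914; p = √p² = 3.110613; φ = atan2(cos α + cos β, d − sin α − sin β) − atan2(2, p) = -0.589187 rad; t = (α − φ) mod 2π = 1.790059 rad, q = (β − φ) mod 2π = 4.860094 rad → L = 1.41·(1.790059 + 3.110613 + 4.860094) = 1.41·9.760766 = 13.762680 m
RLR: c = (6 − d² + 2cos(α−β) + 2d(sin α − sin β))/8 = 0.476050; p = 2π − arccos c = 5.208547 rad; φ = atan2(cos α − cos β, d − sin α + sin β) = 0.395525 rad; t = (α − φ + p/2) mod 2π = 3.409621 rad, q = (α − β − t + p) mod 2π = 5.012077 rad → L = 1.41·(3.409621 + 5.208547 + 5.012077) = 1.41·13.630245 = 19.218646 m
LRL: c = (6 − d² + 2cos(α−β) − 2d(sin α − sin β))/8 = -2.945069, |c| > 1 → infeasible
Shortest: RSR with L = 7.417291 m ≈ 7.4173 m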